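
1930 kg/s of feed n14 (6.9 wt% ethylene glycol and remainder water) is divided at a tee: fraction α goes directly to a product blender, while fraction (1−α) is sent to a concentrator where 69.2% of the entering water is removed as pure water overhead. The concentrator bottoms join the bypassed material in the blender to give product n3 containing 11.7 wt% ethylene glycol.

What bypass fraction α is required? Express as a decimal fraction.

0.363

All 1930×0.069 = 133.17 kg/s of ethylene glycol reaches n3, so n3 = 133.17/0.117 = 1138.2 kg/s and vapour = 791.79 kg/s.
The evaporator receives (1−α)·1930 of feed at 0.931 water and removes 0.692 of that water:
0.692×0.931×(1−α)×1930 = 791.79
(1−α) = 791.79/1243.4 = 0.6368;  α = 0.3632.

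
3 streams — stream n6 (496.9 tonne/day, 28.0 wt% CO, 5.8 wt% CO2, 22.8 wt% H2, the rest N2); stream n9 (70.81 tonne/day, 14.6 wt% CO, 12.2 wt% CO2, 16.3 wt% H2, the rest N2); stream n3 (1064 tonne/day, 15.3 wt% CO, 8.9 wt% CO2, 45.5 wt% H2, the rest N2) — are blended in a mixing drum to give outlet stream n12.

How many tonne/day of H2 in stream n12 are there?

609 tonne/day

H2 out = H2 in = 496.9×0.228 + 70.81×0.163 + 1064×0.455 = 608.96 tonne/day.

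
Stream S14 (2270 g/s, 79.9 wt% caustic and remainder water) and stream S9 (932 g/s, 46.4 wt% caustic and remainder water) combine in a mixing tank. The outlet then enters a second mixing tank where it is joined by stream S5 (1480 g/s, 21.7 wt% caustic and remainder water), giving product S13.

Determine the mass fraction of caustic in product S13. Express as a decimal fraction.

0.548

Overall, product flow = 4682 g/s.
caustic in = 2270×0.799 + 932×0.464 + 1480×0.217 = 2567.3 g/s.
caustic fraction in S13 = 0.548.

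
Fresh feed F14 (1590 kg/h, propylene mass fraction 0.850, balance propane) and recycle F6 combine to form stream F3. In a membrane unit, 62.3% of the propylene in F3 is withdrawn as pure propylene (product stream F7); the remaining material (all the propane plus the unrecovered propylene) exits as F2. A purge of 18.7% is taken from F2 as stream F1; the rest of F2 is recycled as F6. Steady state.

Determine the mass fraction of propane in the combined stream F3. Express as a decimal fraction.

propane enters only via F14 and leaves only via the purge: 1590×0.150 = 0.187×(propane in F2), and the membrane unit passes all propane, so propane in F3 = propane in F2 = 1275.4 kg/h.
propylene in F3: m_A = 1590×0.850 + (1−0.187)·(1−0.623)·m_A, so m_A = 1351.5/0.6935 = 1948.8 kg/h.
F3 = 1948.8 + 1275.4 = 3224.2 kg/h.
propane fraction in F3 = 1275.4/3224.2 = 0.396.

0.396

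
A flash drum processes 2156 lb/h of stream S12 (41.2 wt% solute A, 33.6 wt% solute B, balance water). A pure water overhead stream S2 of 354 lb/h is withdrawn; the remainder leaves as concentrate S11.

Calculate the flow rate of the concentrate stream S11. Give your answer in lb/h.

1802 lb/h

Concentrate = 2156 − 354 = 1802 lb/h.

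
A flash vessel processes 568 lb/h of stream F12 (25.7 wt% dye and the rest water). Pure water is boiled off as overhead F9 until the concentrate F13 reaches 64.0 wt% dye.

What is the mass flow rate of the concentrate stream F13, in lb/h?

dye is conserved: 568×0.257 = 145.98 lb/h all reports to the concentrate.
Concentrate = 145.98/(target fraction) = 228.09 lb/h.

228.1 lb/h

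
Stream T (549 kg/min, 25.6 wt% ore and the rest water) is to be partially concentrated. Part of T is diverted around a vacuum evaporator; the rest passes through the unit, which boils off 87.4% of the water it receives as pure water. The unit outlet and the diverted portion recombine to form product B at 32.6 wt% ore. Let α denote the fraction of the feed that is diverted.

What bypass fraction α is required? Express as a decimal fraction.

0.670

All 549×0.256 = 140.54 kg/min of ore reaches B, so B = 140.54/0.326 = 431.12 kg/min and vapour = 117.88 kg/min.
The evaporator receives (1−α)·549 of feed at 0.744 water and removes 0.874 of that water:
0.874×0.744×(1−α)×549 = 117.88
(1−α) = 117.88/356.99 = 0.3302;  α = 0.6698.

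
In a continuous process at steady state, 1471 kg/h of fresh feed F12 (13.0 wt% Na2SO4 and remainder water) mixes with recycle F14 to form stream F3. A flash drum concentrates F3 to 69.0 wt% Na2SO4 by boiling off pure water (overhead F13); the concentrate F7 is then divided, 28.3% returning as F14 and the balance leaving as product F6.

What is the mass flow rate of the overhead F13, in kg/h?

Overall Na2SO4 balance (none leaves overhead): Na2SO4 in fresh feed = Na2SO4 in product, i.e. 1471×0.130 = (1−0.283)·F7·0.690.
F7 = 191.23/(0.690×0.717) = 386.53 kg/h.
Recycle F14 = 0.283×386.53 = 109.39 kg/h.
Combined feed F3 = 1471 + 109.39 = 1580.4 kg/h.
Overhead F13 = F3 − F7 = 1580.4 − 386.53 = 1193.9 kg/h.

1194 kg/h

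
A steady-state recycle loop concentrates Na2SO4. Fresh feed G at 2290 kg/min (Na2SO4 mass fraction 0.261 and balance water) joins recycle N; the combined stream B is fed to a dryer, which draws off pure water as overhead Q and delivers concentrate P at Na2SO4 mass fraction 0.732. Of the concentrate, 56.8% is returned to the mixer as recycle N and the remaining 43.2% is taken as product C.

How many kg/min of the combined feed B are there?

3364 kg/min

Overall Na2SO4 balance (none leaves overhead): Na2SO4 in fresh feed = Na2SO4 in product, i.e. 2290×0.261 = (1−0.568)·P·0.732.
P = 597.69/(0.732×0.432) = 1890.1 kg/min.
Recycle N = 0.568×1890.1 = 1073.6 kg/min.
Combined feed B = 2290 + 1073.6 = 3363.6 kg/min.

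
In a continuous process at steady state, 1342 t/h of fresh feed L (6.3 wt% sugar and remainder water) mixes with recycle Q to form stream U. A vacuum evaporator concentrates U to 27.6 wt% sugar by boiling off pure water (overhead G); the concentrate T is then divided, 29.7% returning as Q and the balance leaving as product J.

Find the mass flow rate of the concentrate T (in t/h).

435.7 t/h

Overall sugar balance (none leaves overhead): sugar in fresh feed = sugar in product, i.e. 1342×0.063 = (1−0.297)·T·0.276.
T = 84.546/(0.276×0.703) = 435.74 t/h.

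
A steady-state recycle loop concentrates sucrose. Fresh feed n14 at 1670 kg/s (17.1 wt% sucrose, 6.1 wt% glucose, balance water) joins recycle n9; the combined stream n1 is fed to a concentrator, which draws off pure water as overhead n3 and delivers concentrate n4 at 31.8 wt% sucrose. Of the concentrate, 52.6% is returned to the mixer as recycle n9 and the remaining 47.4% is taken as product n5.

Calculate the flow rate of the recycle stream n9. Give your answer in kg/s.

996.5 kg/s

Overall sucrose balance (none leaves overhead): sucrose in fresh feed = sucrose in product, i.e. 1670×0.171 = (1−0.526)·n4·0.318.
n4 = 285.57/(0.318×0.474) = 1894.6 kg/s.
Recycle n9 = 0.526×1894.6 = 996.54 kg/s.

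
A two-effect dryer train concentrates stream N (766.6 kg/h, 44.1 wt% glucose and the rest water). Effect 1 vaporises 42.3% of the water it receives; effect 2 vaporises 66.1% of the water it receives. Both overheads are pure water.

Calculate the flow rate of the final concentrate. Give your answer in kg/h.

421.9 kg/h

water in feed = 766.6×0.559 = 428.53 kg/h.
After stage 1: water left = (1−0.423)×428.53 = 247.26; stream total = 585.33 kg/h.
After stage 2: water left = (1−0.661)×247.26 = 83.822; final concentrate = 421.89 kg/h.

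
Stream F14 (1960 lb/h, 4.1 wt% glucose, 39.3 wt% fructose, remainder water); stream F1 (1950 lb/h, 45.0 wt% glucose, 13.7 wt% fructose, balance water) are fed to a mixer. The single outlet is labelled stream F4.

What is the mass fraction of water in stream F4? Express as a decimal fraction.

Total flow out = 1960 + 1950 = 3910 lb/h.
water in = 1960×0.566 + 1950×0.413 = 1914.7 lb/h.
water mass fraction in F4 = 1914.7/3910 = 0.490.

0.490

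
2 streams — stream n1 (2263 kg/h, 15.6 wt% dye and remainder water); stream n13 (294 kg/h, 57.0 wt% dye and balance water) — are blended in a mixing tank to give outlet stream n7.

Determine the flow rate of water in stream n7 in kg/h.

2036 kg/h

water out = water in = 2263×0.844 + 294×0.430 = 2036.4 kg/h.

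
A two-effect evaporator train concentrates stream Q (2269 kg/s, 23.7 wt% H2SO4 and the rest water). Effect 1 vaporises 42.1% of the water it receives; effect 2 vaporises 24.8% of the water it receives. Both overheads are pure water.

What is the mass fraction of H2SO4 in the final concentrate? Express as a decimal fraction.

water in feed = 2269×0.763 = 1731.2 kg/s.
After stage 1: water left = (1−0.421)×1731.2 = 1002.4; stream total = 1540.1 kg/s.
After stage 2: water left = (1−0.248)×1002.4 = 753.8; final concentrate = 1291.6 kg/s.
H2SO4 fraction = 537.75/1291.6 = 0.4164.

0.4164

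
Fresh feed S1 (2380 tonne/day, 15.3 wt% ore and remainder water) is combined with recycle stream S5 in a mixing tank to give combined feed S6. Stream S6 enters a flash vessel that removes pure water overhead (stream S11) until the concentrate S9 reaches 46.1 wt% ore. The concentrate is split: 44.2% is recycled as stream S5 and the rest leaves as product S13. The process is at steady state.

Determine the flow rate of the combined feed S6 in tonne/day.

3006 tonne/day

Overall ore balance (none leaves overhead): ore in fresh feed = ore in product, i.e. 2380×0.153 = (1−0.442)·S9·0.461.
S9 = 364.14/(0.461×0.558) = 1415.6 tonne/day.
Recycle S5 = 0.442×1415.6 = 625.68 tonne/day.
Combined feed S6 = 2380 + 625.68 = 3005.7 tonne/day.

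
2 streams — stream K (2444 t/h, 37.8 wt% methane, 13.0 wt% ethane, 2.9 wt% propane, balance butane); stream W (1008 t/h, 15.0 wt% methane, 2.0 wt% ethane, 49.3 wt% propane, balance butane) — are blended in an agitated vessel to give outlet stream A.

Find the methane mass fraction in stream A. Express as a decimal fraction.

0.311

Total flow out = 2444 + 1008 = 3452 t/h.
methane in = 2444×0.378 + 1008×0.150 = 1075 t/h.
methane mass fraction in A = 1075/3452 = 0.311.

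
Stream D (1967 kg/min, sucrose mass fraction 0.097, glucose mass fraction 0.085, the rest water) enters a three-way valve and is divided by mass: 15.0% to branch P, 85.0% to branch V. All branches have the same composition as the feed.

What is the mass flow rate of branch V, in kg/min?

1672 kg/min

Branch V flow = 0.850×1967 = 1672 kg/min.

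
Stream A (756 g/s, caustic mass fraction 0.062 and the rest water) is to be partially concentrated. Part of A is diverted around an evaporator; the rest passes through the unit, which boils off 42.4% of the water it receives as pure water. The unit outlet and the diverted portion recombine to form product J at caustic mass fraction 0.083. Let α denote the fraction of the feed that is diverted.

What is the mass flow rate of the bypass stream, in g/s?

275.1 g/s

All 756×0.062 = 46.872 g/s of caustic reaches J, so J = 46.872/0.083 = 564.72 g/s and vapour = 191.28 g/s.
The evaporator receives (1−α)·756 of feed at 0.938 water and removes 0.424 of that water:
0.424×0.938×(1−α)×756 = 191.28
(1−α) = 191.28/300.67 = 0.6362;  α = 0.3638.
Bypass flow = 0.3638×756 = 275.06 g/s.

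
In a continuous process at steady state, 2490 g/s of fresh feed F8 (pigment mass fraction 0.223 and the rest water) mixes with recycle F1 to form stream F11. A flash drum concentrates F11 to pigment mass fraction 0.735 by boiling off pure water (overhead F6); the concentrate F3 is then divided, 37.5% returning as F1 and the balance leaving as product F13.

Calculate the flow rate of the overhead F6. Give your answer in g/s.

Overall pigment balance (none leaves overhead): pigment in fresh feed = pigment in product, i.e. 2490×0.223 = (1−0.375)·F3·0.735.
F3 = 555.27/(0.735×0.625) = 1208.8 g/s.
Recycle F1 = 0.375×1208.8 = 453.28 g/s.
Combined feed F11 = 2490 + 453.28 = 2943.3 g/s.
Overhead F6 = F11 − F3 = 2943.3 − 1208.8 = 1734.5 g/s.

1735 g/s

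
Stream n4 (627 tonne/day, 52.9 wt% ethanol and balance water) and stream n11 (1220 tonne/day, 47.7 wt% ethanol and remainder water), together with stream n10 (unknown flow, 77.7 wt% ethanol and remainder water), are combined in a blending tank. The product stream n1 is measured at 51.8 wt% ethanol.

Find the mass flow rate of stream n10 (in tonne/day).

Let n10 be the unknown flow. Total out = 1847 + n10.
ethanol balance: 913.62 + 0.777·n10 = 0.518·(1847 + n10)
(0.777 − 0.518)·n10 = 0.518×1847 − 913.62 = 43.123
n10 = 43.123 / 0.259 = 166.5 tonne/day

166.5 tonne/day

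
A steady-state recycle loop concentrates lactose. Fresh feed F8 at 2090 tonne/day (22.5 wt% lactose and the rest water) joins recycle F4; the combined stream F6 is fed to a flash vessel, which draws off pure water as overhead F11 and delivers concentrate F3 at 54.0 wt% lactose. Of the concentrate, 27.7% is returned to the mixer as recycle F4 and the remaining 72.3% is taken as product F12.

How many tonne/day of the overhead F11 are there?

Overall lactose balance (none leaves overhead): lactose in fresh feed = lactose in product, i.e. 2090×0.225 = (1−0.277)·F3·0.540.
F3 = 470.25/(0.540×0.723) = 1204.5 tonne/day.
Recycle F4 = 0.277×1204.5 = 333.64 tonne/day.
Combined feed F6 = 2090 + 333.64 = 2423.6 tonne/day.
Overhead F11 = F6 − F3 = 2423.6 − 1204.5 = 1219.2 tonne/day.

1219 tonne/day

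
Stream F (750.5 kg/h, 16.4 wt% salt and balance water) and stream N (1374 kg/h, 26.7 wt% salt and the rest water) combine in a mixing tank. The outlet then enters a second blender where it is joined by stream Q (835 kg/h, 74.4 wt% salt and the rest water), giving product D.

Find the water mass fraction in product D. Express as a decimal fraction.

0.625

Overall, product flow = 2959.5 kg/h.
water in = 750.5×0.836 + 1374×0.733 + 835×0.256 = 1848.3 kg/h.
water fraction in D = 0.625.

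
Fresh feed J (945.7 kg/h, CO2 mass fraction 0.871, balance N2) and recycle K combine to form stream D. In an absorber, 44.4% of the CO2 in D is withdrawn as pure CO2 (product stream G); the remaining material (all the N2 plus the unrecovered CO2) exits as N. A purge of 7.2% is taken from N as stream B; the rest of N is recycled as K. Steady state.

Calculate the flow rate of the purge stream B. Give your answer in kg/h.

N2 enters only via J and leaves only via the purge: 945.7×0.129 = 0.072×(N2 in N), and the absorber passes all N2, so N2 in D = N2 in N = 1694.4 kg/h.
CO2 in D: m_A = 945.7×0.871 + (1−0.072)·(1−0.444)·m_A, so m_A = 823.7/0.4840 = 1701.8 kg/h.
N = (1−0.444)×1701.8 + 1694.4 = 2640.6 kg/h.
Purge B = 0.072×2640.6 = 190.12 kg/h.

190.1 kg/h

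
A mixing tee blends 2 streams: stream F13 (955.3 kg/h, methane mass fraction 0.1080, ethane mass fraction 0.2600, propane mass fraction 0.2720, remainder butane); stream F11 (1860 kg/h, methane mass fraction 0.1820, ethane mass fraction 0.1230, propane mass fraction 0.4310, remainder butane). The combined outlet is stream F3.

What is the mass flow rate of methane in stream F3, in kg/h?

441.7 kg/h

methane out = methane in = 955.3×0.108 + 1860×0.182 = 441.69 kg/h.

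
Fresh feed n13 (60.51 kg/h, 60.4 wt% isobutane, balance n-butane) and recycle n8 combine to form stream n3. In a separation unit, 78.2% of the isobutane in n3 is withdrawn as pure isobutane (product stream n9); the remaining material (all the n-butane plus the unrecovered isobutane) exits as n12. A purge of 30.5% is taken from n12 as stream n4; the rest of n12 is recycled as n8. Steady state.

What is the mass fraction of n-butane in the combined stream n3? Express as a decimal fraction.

n-butane enters only via n13 and leaves only via the purge: 60.51×0.396 = 0.305×(n-butane in n12), and the separation unit passes all n-butane, so n-butane in n3 = n-butane in n12 = 78.564 kg/h.
isobutane in n3: m_A = 60.51×0.604 + (1−0.305)·(1−0.782)·m_A, so m_A = 36.548/0.8485 = 43.074 kg/h.
n3 = 43.074 + 78.564 = 121.64 kg/h.
n-butane fraction in n3 = 78.564/121.64 = 0.646.

0.646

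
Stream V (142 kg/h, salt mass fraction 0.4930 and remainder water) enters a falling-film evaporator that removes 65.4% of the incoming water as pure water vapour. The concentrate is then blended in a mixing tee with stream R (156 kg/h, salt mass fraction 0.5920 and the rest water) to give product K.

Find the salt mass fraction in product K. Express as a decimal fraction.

Vapour removed = 0.654×0.507×142 = 47.084 kg/h; concentrate = 94.916 kg/h.
salt reaching the mixer = 70.006 (from concentrate) + 156×0.592 = 162.36 kg/h.
Product flow = 94.916 + 156 = 250.92 kg/h; salt fraction = 0.6471.

0.6471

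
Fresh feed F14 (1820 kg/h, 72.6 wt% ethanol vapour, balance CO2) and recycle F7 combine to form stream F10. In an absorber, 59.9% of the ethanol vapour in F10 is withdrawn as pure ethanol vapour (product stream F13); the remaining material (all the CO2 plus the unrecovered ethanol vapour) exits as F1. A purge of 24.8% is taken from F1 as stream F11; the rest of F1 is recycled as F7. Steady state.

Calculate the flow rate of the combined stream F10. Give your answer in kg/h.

CO2 enters only via F14 and leaves only via the purge: 1820×0.274 = 0.248×(CO2 in F1), and the absorber passes all CO2, so CO2 in F10 = CO2 in F1 = 2010.8 kg/h.
ethanol vapour in F10: m_A = 1820×0.726 + (1−0.248)·(1−0.599)·m_A, so m_A = 1321.3/0.6984 = 1891.8 kg/h.
F10 = 1891.8 + 2010.8 = 3902.6 kg/h.

3903 kg/h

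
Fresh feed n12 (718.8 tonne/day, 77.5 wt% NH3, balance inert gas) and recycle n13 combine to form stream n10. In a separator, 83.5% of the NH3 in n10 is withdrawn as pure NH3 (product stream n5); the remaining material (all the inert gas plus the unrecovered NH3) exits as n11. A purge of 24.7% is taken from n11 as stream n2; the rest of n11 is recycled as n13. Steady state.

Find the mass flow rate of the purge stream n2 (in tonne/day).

inert gas enters only via n12 and leaves only via the purge: 718.8×0.225 = 0.247×(inert gas in n11), and the separator passes all inert gas, so inert gas in n10 = inert gas in n11 = 654.78 tonne/day.
NH3 in n10: m_A = 718.8×0.775 + (1−0.247)·(1−0.835)·m_A, so m_A = 557.07/0.8758 = 636.1 tonne/day.
n11 = (1−0.835)×636.1 + 654.78 = 759.73 tonne/day.
Purge n2 = 0.247×759.73 = 187.65 tonne/day.

187.7 tonne/day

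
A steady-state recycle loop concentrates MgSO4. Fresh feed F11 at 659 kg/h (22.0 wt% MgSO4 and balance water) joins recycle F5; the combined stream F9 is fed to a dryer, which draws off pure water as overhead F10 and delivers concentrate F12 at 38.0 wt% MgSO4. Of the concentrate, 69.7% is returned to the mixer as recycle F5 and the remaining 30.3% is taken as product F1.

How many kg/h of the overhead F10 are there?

Overall MgSO4 balance (none leaves overhead): MgSO4 in fresh feed = MgSO4 in product, i.e. 659×0.220 = (1−0.697)·F12·0.380.
F12 = 144.98/(0.380×0.303) = 1259.2 kg/h.
Recycle F5 = 0.697×1259.2 = 877.64 kg/h.
Combined feed F9 = 659 + 877.64 = 1536.6 kg/h.
Overhead F10 = F9 − F12 = 1536.6 − 1259.2 = 277.47 kg/h.

277.5 kg/h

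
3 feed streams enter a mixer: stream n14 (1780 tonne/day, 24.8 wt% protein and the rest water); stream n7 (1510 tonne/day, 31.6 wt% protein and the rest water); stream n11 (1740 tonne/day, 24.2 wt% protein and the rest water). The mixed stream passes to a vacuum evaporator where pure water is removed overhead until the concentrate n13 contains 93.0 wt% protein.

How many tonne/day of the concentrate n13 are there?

protein entering = 1780×0.248 + 1510×0.316 + 1740×0.242 = 1339.7 tonne/day.
All protein reports to n13, so n13 = 1339.7/0.930 = 1440.5 tonne/day.

1441 tonne/day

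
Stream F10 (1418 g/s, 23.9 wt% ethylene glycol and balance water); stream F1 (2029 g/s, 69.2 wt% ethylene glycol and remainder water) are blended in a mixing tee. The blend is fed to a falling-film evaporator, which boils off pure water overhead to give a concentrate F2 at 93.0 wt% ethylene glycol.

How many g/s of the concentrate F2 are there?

ethylene glycol entering = 1418×0.239 + 2029×0.692 = 1743 g/s.
All ethylene glycol reports to F2, so F2 = 1743/0.930 = 1874.2 g/s.

1874 g/s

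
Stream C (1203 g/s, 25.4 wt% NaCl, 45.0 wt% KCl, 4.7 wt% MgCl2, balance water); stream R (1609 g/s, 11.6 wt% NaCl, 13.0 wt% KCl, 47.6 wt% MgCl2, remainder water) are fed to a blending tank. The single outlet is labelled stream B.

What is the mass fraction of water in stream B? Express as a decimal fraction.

Total flow out = 1203 + 1609 = 2812 g/s.
water in = 1203×0.249 + 1609×0.278 = 746.85 g/s.
water mass fraction in B = 746.85/2812 = 0.2656.

0.2656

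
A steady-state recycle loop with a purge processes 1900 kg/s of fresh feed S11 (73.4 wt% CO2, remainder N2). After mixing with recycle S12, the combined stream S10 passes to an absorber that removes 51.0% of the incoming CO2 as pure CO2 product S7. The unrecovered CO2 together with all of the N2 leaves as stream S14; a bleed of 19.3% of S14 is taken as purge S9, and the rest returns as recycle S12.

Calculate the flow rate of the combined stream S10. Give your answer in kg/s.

N2 enters only via S11 and leaves only via the purge: 1900×0.266 = 0.193×(N2 in S14), and the absorber passes all N2, so N2 in S10 = N2 in S14 = 2618.7 kg/s.
CO2 in S10: m_A = 1900×0.734 + (1−0.193)·(1−0.510)·m_A, so m_A = 1394.6/0.6046 = 2306.8 kg/s.
S10 = 2306.8 + 2618.7 = 4925.4 kg/s.

4925 kg/s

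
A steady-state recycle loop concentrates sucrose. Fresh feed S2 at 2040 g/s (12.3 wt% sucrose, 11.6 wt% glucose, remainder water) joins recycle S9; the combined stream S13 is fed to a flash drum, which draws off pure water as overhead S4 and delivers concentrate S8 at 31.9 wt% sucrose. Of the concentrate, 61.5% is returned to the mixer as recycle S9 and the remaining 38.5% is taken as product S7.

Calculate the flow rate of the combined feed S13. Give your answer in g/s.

Overall sucrose balance (none leaves overhead): sucrose in fresh feed = sucrose in product, i.e. 2040×0.123 = (1−0.615)·S8·0.319.
S8 = 250.92/(0.319×0.385) = 2043.1 g/s.
Recycle S9 = 0.615×2043.1 = 1256.5 g/s.
Combined feed S13 = 2040 + 1256.5 = 3296.5 g/s.

3296 g/s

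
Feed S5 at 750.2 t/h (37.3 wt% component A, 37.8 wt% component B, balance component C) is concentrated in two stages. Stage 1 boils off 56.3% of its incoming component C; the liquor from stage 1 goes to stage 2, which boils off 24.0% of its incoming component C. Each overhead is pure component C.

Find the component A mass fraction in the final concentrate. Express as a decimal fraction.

0.4474

component C in feed = 750.2×0.249 = 186.8 t/h.
After stage 1: component C left = (1−0.563)×186.8 = 81.632; stream total = 645.03 t/h.
After stage 2: component C left = (1−0.240)×81.632 = 62.04; final concentrate = 625.44 t/h.
component A fraction = 279.82/625.44 = 0.4474.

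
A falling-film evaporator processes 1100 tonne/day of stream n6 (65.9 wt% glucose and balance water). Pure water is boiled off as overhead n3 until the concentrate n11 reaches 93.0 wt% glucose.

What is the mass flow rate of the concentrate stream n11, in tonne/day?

glucose is conserved: 1100×0.659 = 724.9 tonne/day all reports to the concentrate.
Concentrate = 724.9/(target fraction) = 779.46 tonne/day.

779.5 tonne/day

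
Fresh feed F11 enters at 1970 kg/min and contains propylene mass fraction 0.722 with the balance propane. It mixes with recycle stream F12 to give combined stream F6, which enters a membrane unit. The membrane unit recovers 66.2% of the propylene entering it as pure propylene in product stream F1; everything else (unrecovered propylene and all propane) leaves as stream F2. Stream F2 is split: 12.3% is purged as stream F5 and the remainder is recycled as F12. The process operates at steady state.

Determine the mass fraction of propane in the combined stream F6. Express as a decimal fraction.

0.688

propane enters only via F11 and leaves only via the purge: 1970×0.278 = 0.123×(propane in F2), and the membrane unit passes all propane, so propane in F6 = propane in F2 = 4452.5 kg/min.
propylene in F6: m_A = 1970×0.722 + (1−0.123)·(1−0.662)·m_A, so m_A = 1422.3/0.7036 = 2021.6 kg/min.
F6 = 2021.6 + 4452.5 = 6474.1 kg/min.
propane fraction in F6 = 4452.5/6474.1 = 0.688.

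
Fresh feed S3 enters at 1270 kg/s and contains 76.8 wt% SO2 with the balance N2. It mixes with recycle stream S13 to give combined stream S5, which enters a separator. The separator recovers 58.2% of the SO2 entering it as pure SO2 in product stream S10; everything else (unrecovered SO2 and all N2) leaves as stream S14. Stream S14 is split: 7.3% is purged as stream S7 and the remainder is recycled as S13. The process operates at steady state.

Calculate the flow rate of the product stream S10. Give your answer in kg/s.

SO2 in S5: m_A = 1270×0.768 + (1−0.073)·(1−0.582)·m_A, so m_A = 975.36/0.6125 = 1592.4 kg/s.
Product S10 = 0.582×1592.4 = 926.77 kg/s.

926.8 kg/s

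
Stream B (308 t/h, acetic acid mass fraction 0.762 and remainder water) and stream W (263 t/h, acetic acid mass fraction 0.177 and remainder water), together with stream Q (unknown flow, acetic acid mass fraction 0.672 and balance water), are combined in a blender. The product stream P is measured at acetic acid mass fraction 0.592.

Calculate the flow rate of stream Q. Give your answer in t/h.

709.8 t/h

Let Q be the unknown flow. Total out = 571 + Q.
acetic acid balance: 281.25 + 0.672·Q = 0.592·(571 + Q)
(0.672 − 0.592)·Q = 0.592×571 − 281.25 = 56.785
Q = 56.785 / 0.080 = 709.81 t/h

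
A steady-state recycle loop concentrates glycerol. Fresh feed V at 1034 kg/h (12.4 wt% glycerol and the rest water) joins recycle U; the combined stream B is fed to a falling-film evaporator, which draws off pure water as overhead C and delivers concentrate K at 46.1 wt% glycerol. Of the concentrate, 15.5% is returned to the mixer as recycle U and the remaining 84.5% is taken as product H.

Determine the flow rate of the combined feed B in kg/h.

Overall glycerol balance (none leaves overhead): glycerol in fresh feed = glycerol in product, i.e. 1034×0.124 = (1−0.155)·K·0.461.
K = 128.22/(0.461×0.845) = 329.14 kg/h.
Recycle U = 0.155×329.14 = 51.017 kg/h.
Combined feed B = 1034 + 51.017 = 1085 kg/h.

1085 kg/h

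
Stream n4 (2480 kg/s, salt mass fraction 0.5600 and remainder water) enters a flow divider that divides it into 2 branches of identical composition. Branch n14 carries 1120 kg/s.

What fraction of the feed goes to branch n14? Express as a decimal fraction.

Fraction to n14 = 1120/2480 = 0.4516.

0.452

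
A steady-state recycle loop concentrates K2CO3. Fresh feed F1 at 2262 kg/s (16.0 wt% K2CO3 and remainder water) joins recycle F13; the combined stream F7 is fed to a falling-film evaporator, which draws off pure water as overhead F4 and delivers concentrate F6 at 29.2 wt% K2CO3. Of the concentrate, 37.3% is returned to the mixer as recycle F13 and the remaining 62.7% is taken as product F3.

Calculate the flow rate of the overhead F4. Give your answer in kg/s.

1023 kg/s

Overall K2CO3 balance (none leaves overhead): K2CO3 in fresh feed = K2CO3 in product, i.e. 2262×0.160 = (1−0.373)·F6·0.292.
F6 = 361.92/(0.292×0.627) = 1976.8 kg/s.
Recycle F13 = 0.373×1976.8 = 737.35 kg/s.
Combined feed F7 = 2262 + 737.35 = 2999.3 kg/s.
Overhead F4 = F7 − F6 = 2999.3 − 1976.8 = 1022.5 kg/s.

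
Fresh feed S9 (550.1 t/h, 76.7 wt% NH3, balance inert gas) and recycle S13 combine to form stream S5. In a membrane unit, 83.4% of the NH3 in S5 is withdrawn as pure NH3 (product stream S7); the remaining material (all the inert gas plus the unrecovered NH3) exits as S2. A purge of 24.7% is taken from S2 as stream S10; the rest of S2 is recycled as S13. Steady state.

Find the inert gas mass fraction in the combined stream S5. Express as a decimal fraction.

inert gas enters only via S9 and leaves only via the purge: 550.1×0.233 = 0.247×(inert gas in S2), and the membrane unit passes all inert gas, so inert gas in S5 = inert gas in S2 = 518.92 t/h.
NH3 in S5: m_A = 550.1×0.767 + (1−0.247)·(1−0.834)·m_A, so m_A = 421.93/0.8750 = 482.2 t/h.
S5 = 482.2 + 518.92 = 1001.1 t/h.
inert gas fraction in S5 = 518.92/1001.1 = 0.518.

0.518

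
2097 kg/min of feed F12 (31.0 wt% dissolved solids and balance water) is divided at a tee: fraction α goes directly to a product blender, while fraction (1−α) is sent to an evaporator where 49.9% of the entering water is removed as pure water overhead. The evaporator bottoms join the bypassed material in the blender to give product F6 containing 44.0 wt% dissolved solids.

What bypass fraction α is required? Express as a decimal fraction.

0.142

All 2097×0.310 = 650.07 kg/min of dissolved solids reaches F6, so F6 = 650.07/0.440 = 1477.4 kg/min and vapour = 619.57 kg/min.
The evaporator receives (1−α)·2097 of feed at 0.690 water and removes 0.499 of that water:
0.499×0.690×(1−α)×2097 = 619.57
(1−α) = 619.57/722.02 = 0.8581;  α = 0.1419.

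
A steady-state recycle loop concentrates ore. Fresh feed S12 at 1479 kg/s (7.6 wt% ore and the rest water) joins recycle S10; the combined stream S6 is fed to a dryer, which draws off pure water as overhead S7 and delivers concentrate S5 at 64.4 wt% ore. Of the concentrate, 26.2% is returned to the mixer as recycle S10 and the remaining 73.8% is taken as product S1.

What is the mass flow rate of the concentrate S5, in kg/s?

236.5 kg/s

Overall ore balance (none leaves overhead): ore in fresh feed = ore in product, i.e. 1479×0.076 = (1−0.262)·S5·0.644.
S5 = 112.4/(0.644×0.738) = 236.5 kg/s.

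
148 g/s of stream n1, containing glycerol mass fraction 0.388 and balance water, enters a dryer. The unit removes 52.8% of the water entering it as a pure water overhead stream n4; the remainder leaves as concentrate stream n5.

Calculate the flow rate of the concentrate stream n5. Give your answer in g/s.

water entering = 148×0.612 = 90.576 g/s; overhead removed = 0.528×90.576 = 47.824 g/s.
Concentrate = 148 − 47.824 = 100.18 g/s.

100.2 g/s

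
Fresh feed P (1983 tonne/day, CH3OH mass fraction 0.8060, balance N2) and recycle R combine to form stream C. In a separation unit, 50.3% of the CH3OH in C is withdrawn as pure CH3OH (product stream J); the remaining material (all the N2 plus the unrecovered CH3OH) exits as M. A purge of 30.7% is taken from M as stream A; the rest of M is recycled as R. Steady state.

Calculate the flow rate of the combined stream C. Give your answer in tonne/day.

3691 tonne/day

N2 enters only via P and leaves only via the purge: 1983×0.194 = 0.307×(N2 in M), and the separation unit passes all N2, so N2 in C = N2 in M = 1253.1 tonne/day.
CH3OH in C: m_A = 1983×0.806 + (1−0.307)·(1−0.503)·m_A, so m_A = 1598.3/0.6556 = 2438 tonne/day.
C = 2438 + 1253.1 = 3691.1 tonne/day.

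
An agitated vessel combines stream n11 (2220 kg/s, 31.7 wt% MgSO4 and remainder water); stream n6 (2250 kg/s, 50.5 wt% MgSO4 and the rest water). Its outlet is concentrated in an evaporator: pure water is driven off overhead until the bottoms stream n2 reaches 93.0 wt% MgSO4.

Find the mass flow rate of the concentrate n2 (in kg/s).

MgSO4 entering = 2220×0.317 + 2250×0.505 = 1840 kg/s.
All MgSO4 reports to n2, so n2 = 1840/0.930 = 1978.5 kg/s.

1978 kg/s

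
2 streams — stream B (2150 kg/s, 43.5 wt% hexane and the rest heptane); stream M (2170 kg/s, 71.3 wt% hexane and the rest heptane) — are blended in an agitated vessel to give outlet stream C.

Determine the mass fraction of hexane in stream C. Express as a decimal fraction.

Total flow out = 2150 + 2170 = 4320 kg/s.
hexane in = 2150×0.435 + 2170×0.713 = 2482.5 kg/s.
hexane mass fraction in C = 2482.5/4320 = 0.575.

0.575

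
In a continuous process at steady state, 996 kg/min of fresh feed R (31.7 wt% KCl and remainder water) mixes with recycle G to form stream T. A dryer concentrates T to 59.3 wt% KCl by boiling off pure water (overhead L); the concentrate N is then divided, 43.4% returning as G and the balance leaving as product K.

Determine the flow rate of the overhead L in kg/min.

Overall KCl balance (none leaves overhead): KCl in fresh feed = KCl in product, i.e. 996×0.317 = (1−0.434)·N·0.593.
N = 315.73/(0.593×0.566) = 940.69 kg/min.
Recycle G = 0.434×940.69 = 408.26 kg/min.
Combined feed T = 996 + 408.26 = 1404.3 kg/min.
Overhead L = T − N = 1404.3 − 940.69 = 463.57 kg/min.

463.6 kg/min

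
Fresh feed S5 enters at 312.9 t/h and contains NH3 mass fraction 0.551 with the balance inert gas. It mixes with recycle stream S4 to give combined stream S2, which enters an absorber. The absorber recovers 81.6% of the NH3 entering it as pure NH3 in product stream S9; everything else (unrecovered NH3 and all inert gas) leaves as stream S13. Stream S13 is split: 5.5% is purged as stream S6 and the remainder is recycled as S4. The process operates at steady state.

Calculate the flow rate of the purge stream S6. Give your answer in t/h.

142.6 t/h

inert gas enters only via S5 and leaves only via the purge: 312.9×0.449 = 0.055×(inert gas in S13), and the absorber passes all inert gas, so inert gas in S2 = inert gas in S13 = 2554.4 t/h.
NH3 in S2: m_A = 312.9×0.551 + (1−0.055)·(1−0.816)·m_A, so m_A = 172.41/0.8261 = 208.7 t/h.
S13 = (1−0.816)×208.7 + 2554.4 = 2592.8 t/h.
Purge S6 = 0.055×2592.8 = 142.6 t/h.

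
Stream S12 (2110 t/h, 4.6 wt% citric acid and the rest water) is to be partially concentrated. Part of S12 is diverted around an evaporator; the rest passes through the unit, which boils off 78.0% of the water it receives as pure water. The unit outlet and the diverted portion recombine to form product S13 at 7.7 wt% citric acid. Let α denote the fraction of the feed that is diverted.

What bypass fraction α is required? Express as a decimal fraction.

0.459

All 2110×0.046 = 97.06 t/h of citric acid reaches S13, so S13 = 97.06/0.077 = 1260.5 t/h and vapour = 849.48 t/h.
The evaporator receives (1−α)·2110 of feed at 0.954 water and removes 0.780 of that water:
0.780×0.954×(1−α)×2110 = 849.48
(1−α) = 849.48/1570.1 = 0.5410;  α = 0.4590.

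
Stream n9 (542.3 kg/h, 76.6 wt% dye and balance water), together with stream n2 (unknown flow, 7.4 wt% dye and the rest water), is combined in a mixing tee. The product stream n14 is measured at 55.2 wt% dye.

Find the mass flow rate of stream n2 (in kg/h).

242.8 kg/h

Let n2 be the unknown flow. Total out = 542.3 + n2.
dye balance: 415.4 + 0.074·n2 = 0.552·(542.3 + n2)
(0.074 − 0.552)·n2 = 0.552×542.3 − 415.4 = -116.05
n2 = -116.05 / -0.478 = 242.79 kg/h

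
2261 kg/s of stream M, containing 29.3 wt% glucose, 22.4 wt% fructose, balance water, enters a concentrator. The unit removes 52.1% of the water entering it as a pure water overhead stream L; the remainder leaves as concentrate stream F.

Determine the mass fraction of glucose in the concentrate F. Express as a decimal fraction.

0.392

glucose is not removed: 2261×0.293 = 662.47 kg/s of glucose enters F.
water entering = 2261×0.483 = 1092.1 kg/s; overhead removed = 0.521×1092.1 = 568.96 kg/s.
Concentrate = 2261 − 568.96 = 1692 kg/s.
Mass fraction = 662.47/1692 = 0.392.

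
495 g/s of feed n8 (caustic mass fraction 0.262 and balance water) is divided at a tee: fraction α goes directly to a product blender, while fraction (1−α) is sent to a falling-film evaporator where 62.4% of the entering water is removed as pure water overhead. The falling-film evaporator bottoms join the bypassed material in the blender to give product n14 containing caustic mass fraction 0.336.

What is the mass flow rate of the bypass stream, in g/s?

All 495×0.262 = 129.69 g/s of caustic reaches n14, so n14 = 129.69/0.336 = 385.98 g/s and vapour = 109.02 g/s.
The evaporator receives (1−α)·495 of feed at 0.738 water and removes 0.624 of that water:
0.624×0.738×(1−α)×495 = 109.02
(1−α) = 109.02/227.95 = 0.4782;  α = 0.5218.
Bypass flow = 0.5218×495 = 258.27 g/s.

258.3 g/s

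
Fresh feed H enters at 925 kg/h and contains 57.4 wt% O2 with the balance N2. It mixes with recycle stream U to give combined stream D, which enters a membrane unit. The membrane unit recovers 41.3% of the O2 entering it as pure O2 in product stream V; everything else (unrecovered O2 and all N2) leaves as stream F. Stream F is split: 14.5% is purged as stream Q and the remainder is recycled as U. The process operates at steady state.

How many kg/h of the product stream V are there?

440.2 kg/h

O2 in D: m_A = 925×0.574 + (1−0.145)·(1−0.413)·m_A, so m_A = 530.95/0.4981 = 1065.9 kg/h.
Product V = 0.413×1065.9 = 440.22 kg/h.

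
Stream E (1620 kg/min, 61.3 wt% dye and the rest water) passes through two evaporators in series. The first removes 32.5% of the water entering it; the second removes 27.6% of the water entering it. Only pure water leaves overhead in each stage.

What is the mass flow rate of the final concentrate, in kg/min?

1299 kg/min

water in feed = 1620×0.387 = 626.94 kg/min.
After stage 1: water left = (1−0.325)×626.94 = 423.18; stream total = 1416.2 kg/min.
After stage 2: water left = (1−0.276)×423.18 = 306.39; final concentrate = 1299.4 kg/min.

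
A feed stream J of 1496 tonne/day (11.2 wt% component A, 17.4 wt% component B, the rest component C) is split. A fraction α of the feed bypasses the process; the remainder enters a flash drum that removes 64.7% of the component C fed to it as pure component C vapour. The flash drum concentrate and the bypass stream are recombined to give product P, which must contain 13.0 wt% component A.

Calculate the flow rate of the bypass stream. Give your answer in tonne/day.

All 1496×0.112 = 167.55 tonne/day of component A reaches P, so P = 167.55/0.130 = 1288.9 tonne/day and vapour = 207.14 tonne/day.
The evaporator receives (1−α)·1496 of feed at 0.714 component C and removes 0.647 of that component C:
0.647×0.714×(1−α)×1496 = 207.14
(1−α) = 207.14/691.09 = 0.2997;  α = 0.7003.
Bypass flow = 0.7003×1496 = 1047.6 tonne/day.

1048 tonne/day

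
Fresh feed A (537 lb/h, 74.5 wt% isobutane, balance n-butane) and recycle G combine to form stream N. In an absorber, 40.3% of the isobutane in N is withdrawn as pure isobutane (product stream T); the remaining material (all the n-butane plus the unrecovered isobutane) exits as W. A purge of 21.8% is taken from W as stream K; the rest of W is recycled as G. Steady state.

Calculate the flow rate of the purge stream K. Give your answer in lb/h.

234.6 lb/h

n-butane enters only via A and leaves only via the purge: 537×0.255 = 0.218×(n-butane in W), and the absorber passes all n-butane, so n-butane in N = n-butane in W = 628.14 lb/h.
isobutane in N: m_A = 537×0.745 + (1−0.218)·(1−0.403)·m_A, so m_A = 400.06/0.5331 = 750.39 lb/h.
W = (1−0.403)×750.39 + 628.14 = 1076.1 lb/h.
Purge K = 0.218×1076.1 = 234.59 lb/h.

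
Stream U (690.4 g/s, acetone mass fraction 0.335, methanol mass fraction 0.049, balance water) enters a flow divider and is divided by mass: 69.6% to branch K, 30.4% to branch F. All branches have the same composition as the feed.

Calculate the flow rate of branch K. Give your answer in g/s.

480.5 g/s

Branch K flow = 0.696×690.4 = 480.52 g/s.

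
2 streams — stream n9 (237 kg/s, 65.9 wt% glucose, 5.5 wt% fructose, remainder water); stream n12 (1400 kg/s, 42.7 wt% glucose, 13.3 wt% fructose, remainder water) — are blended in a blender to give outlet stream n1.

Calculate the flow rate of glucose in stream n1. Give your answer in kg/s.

754 kg/s

glucose out = glucose in = 237×0.659 + 1400×0.427 = 753.98 kg/s.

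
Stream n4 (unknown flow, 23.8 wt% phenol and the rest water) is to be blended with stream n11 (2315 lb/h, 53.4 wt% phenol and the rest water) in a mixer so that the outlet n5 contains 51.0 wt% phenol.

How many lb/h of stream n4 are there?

Let n4 be the unknown flow. Total out = 2315 + n4.
phenol balance: 1236.2 + 0.238·n4 = 0.510·(2315 + n4)
(0.238 − 0.510)·n4 = 0.510×2315 − 1236.2 = -55.56
n4 = -55.56 / -0.272 = 204.26 lb/h

204.3 lb/h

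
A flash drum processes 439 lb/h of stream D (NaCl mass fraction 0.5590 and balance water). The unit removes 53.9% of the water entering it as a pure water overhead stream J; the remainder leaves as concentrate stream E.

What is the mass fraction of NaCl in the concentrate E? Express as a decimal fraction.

NaCl is not removed: 439×0.559 = 245.4 lb/h of NaCl enters E.
water entering = 439×0.441 = 193.6 lb/h; overhead removed = 0.539×193.6 = 104.35 lb/h.
Concentrate = 439 − 104.35 = 334.65 lb/h.
Mass fraction = 245.4/334.65 = 0.7333.

0.7333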